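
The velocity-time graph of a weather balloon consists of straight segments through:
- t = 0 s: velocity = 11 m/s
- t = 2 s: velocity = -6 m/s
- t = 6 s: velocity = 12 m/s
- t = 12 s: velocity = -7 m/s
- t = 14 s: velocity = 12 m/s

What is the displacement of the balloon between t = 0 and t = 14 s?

Net displacement equals the area under the velocity-time graph (areas below the axis count negative).
0–2 s: ½(11 + -6)(2) = 5 m
2–6 s: ½(-6 + 12)(4) = 12 m
6–12 s: ½(12 + -7)(6) = 15 m
12–14 s: ½(-7 + 12)(2) = 5 m
Net displacement = 37 m

37 m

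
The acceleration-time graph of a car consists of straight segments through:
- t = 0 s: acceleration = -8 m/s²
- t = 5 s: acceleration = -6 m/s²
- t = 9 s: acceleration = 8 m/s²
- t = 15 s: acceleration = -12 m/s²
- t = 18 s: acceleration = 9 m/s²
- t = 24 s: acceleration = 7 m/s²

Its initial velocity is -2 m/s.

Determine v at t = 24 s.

Δv equals the area under the a-t graph; then v = v₀ + Δv.
0–5 s: ½(-8 + -6)(5) = -35 m/s
5–9 s: ½(-6 + 8)(4) = 4 m/s
9–15 s: ½(8 + -12)(6) = -12 m/s
15–18 s: ½(-12 + 9)(3) = -4.5 m/s
18–24 s: ½(9 + 7)(6) = 48 m/s
Δv = 0.5 m/s, so v(24) = -2 + (0.5) = -1.5 m/s.

-1.5 m/s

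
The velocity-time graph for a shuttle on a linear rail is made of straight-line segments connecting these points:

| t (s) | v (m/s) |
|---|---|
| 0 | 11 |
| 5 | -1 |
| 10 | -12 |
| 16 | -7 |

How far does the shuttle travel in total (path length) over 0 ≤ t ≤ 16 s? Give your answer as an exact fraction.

Total distance travelled is ∫|v| dt — sum the magnitudes of each area piece.
0–5 s: v = 0 at t = 55/12 s; triangle areas 605/24 + 5/24 = 305/12 m
5–10 s: |½(-1 + -12)(5)| = 32.5 m
10–16 s: |½(-12 + -7)(6)| = 57 m
Total distance = 1379/12 m

1379/12 m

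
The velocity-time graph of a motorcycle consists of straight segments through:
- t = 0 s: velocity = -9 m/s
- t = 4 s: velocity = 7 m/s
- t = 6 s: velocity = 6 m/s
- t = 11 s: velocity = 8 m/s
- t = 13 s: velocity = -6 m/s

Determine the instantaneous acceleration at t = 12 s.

-7 m/s²

Acceleration is the slope of the v-t graph on 11–13 s: (-6 − 8)/(13 − 11) = -7 m/s².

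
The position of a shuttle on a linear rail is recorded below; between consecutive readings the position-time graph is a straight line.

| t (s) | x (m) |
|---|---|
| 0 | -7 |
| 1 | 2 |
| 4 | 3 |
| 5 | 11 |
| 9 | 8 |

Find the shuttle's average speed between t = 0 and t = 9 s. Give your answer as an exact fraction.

Average speed = (total path length)/(elapsed time); on a piecewise-linear x-t graph the path length is Σ|Δx|.
0–1 s: |Δx| = |2 − -7| = 9 m
1–4 s: |Δx| = |3 − 2| = 1 m
4–5 s: |Δx| = |11 − 3| = 8 m
5–9 s: |Δx| = |8 − 11| = 3 m
Total path = 21 m; average speed = 21/9 = 7/3 m/s.

7/3 m/s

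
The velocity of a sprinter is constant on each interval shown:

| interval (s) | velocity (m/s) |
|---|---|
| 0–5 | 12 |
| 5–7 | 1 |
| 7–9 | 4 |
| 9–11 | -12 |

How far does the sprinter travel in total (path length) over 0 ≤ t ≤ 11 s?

94 m

Distance (not displacement) is the total path length: add the absolute areas under v-t.
0–5 s: |12| × 5 = 60 m
5–7 s: |1| × 2 = 2 m
7–9 s: |4| × 2 = 8 m
9–11 s: |-12| × 2 = 24 m
Total distance = 94 m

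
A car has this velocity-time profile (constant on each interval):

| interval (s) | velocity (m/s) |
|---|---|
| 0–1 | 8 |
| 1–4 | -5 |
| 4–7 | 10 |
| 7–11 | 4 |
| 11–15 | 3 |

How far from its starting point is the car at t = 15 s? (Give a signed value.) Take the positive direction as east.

Net displacement equals the area under the velocity-time graph (areas below the axis count negative).
0–1 s: 8 × 1 = 8 m
1–4 s: -5 × 3 = -15 m
4–7 s: 10 × 3 = 30 m
7–11 s: 4 × 4 = 16 m
11–15 s: 3 × 4 = 12 m
Net displacement = 51 m

51 m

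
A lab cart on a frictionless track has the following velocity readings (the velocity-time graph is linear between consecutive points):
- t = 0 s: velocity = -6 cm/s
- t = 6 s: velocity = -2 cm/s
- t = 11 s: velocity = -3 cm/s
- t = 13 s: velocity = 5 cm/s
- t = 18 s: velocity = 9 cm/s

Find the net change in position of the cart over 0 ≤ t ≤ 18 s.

Displacement is the signed area under the v-t curve.
0–6 s: ½(-6 + -2)(6) = -24 cm
6–11 s: ½(-2 + -3)(5) = -12.5 cm
11–13 s: ½(-3 + 5)(2) = 2 cm
13–18 s: ½(5 + 9)(5) = 35 cm
Net displacement = 0.5 cm

0.5 cm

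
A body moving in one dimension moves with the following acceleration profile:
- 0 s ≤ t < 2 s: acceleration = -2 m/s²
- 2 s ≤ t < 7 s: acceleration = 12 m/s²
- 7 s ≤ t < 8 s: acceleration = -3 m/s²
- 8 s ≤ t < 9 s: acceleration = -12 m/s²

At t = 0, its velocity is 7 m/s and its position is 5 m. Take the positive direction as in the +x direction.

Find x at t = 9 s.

On each constant-a segment, Δv = aΔt and Δx = v₀Δt + ½aΔt²; chain segment to segment.
0–2 s: v starts 7 m/s; Δx = 7·2 + ½·-2·2² = 10 m; v ends 3 m/s.
2–7 s: v starts 3 m/s; Δx = 3·5 + ½·12·5² = 165 m; v ends 63 m/s.
7–8 s: v starts 63 m/s; Δx = 63·1 + ½·-3·1² = 61.5 m; v ends 60 m/s.
8–9 s: v starts 60 m/s; Δx = 60·1 + ½·-12·1² = 54 m; v ends 48 m/s.
x(9) = 5 + Σ Δx = 295.5 m.

295.5 m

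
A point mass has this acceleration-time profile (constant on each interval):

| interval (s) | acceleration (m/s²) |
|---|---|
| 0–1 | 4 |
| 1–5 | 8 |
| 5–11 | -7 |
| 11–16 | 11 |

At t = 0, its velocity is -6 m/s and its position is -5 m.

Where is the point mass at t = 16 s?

On each constant-a segment, Δv = aΔt and Δx = v₀Δt + ½aΔt²; chain segment to segment.
0–1 s: v starts -6 m/s; Δx = -6·1 + ½·4·1² = -4 m; v ends -2 m/s.
1–5 s: v starts -2 m/s; Δx = -2·4 + ½·8·4² = 56 m; v ends 30 m/s.
5–11 s: v starts 30 m/s; Δx = 30·6 + ½·-7·6² = 54 m; v ends -12 m/s.
11–16 s: v starts -12 m/s; Δx = -12·5 + ½·11·5² = 77.5 m; v ends 43 m/s.
x(16) = -5 + Σ Δx = 178.5 m.

178.5 m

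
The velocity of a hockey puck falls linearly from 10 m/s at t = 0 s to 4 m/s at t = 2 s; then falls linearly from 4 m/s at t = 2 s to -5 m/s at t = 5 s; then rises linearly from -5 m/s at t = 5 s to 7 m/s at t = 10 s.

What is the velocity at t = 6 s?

On 5–10 s the graph is linear from -5 to 7 m/s: v(6) = -5 + (7 − -5)·(6 − 5)/(10 − 5) = -2.6 m/s.

-2.6 m/s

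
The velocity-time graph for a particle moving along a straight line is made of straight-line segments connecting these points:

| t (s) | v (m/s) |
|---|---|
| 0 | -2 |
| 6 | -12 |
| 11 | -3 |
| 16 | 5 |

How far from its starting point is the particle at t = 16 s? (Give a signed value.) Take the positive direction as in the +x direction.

-74.5 m

Net displacement equals the area under the velocity-time graph (areas below the axis count negative).
0–6 s: ½(-2 + -12)(6) = -42 m
6–11 s: ½(-12 + -3)(5) = -37.5 m
11–16 s: ½(-3 + 5)(5) = 5 m
Net displacement = -74.5 m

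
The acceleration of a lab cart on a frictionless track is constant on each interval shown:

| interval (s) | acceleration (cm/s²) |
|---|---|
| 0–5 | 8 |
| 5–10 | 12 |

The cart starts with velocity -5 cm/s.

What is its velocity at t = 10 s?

95 cm/s

Δv equals the area under the a-t graph; then v = v₀ + Δv.
0–5 s: 8 × 5 = 40 cm/s
5–10 s: 12 × 5 = 60 cm/s
Δv = 100 cm/s, so v(10) = -5 + (100) = 95 cm/s.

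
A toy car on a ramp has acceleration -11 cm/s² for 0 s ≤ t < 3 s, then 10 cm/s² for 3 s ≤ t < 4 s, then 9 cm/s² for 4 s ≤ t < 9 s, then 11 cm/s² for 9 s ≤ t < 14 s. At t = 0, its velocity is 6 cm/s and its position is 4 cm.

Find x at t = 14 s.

On each constant-a segment, Δv = aΔt and Δx = v₀Δt + ½aΔt²; chain segment to segment.
0–3 s: v starts 6 cm/s; Δx = 6·3 + ½·-11·3² = -31.5 cm; v ends -27 cm/s.
3–4 s: v starts -27 cm/s; Δx = -27·1 + ½·10·1² = -22 cm; v ends -17 cm/s.
4–9 s: v starts -17 cm/s; Δx = -17·5 + ½·9·5² = 27.5 cm; v ends 28 cm/s.
9–14 s: v starts 28 cm/s; Δx = 28·5 + ½·11·5² = 277.5 cm; v ends 83 cm/s.
x(14) = 4 + Σ Δx = 255.5 cm.

255.5 cm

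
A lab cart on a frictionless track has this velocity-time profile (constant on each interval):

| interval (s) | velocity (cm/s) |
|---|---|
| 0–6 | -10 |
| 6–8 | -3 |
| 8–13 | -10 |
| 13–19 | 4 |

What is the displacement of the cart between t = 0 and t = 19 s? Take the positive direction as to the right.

Displacement is the signed area under the v-t curve.
0–6 s: -10 × 6 = -60 cm
6–8 s: -3 × 2 = -6 cm
8–13 s: -10 × 5 = -50 cm
13–19 s: 4 × 6 = 24 cm
Net displacement = -92 cm

-92 cm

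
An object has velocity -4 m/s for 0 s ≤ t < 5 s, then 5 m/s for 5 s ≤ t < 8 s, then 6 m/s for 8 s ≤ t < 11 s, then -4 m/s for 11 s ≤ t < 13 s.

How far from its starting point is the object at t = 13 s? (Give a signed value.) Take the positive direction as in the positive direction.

Displacement is the signed area under the v-t curve.
0–5 s: -4 × 5 = -20 m
5–8 s: 5 × 3 = 15 m
8–11 s: 6 × 3 = 18 m
11–13 s: -4 × 2 = -8 m
Net displacement = 5 m

5 m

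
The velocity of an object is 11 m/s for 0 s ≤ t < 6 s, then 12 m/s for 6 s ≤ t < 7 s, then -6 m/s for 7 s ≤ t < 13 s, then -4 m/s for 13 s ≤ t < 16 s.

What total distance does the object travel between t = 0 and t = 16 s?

Total distance travelled is ∫|v| dt — sum the magnitudes of each area piece.
0–6 s: |11| × 6 = 66 m
6–7 s: |12| × 1 = 12 m
7–13 s: |-6| × 6 = 36 m
13–16 s: |-4| × 3 = 12 m
Total distance = 126 m

126 m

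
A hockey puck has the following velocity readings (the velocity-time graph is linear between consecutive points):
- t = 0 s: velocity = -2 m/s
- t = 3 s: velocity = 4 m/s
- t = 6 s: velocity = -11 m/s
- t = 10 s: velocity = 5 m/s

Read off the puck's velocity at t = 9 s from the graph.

On 6–10 s the graph is linear from -11 to 5 m/s: v(9) = -11 + (5 − -11)·(9 − 6)/(10 − 6) = 1 m/s.

1 m/s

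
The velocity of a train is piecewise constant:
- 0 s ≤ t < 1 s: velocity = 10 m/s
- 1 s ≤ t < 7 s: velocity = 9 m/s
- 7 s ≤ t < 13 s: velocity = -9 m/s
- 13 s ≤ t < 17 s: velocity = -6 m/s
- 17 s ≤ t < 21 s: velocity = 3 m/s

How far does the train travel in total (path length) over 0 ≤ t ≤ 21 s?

154 m

Total distance travelled is ∫|v| dt — sum the magnitudes of each area piece.
0–1 s: |10| × 1 = 10 m
1–7 s: |9| × 6 = 54 m
7–13 s: |-9| × 6 = 54 m
13–17 s: |-6| × 4 = 24 m
17–21 s: |3| × 4 = 12 m
Total distance = 154 m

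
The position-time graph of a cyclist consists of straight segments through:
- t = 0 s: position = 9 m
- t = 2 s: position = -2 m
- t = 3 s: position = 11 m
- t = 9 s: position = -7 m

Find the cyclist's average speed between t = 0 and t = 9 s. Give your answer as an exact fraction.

Average speed = (total path length)/(elapsed time); on a piecewise-linear x-t graph the path length is Σ|Δx|.
0–2 s: |Δx| = |-2 − 9| = 11 m
2–3 s: |Δx| = |11 − -2| = 13 m
3–9 s: |Δx| = |-7 − 11| = 18 m
Total path = 42 m; average speed = 42/9 = 14/3 m/s.

14/3 m/s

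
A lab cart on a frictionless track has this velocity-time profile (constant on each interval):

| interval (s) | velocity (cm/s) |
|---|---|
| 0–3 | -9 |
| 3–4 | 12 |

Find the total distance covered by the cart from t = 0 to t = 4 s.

Distance (not displacement) is the total path length: add the absolute areas under v-t.
0–3 s: |-9| × 3 = 27 cm
3–4 s: |12| × 1 = 12 cm
Total distance = 39 cm

39 cm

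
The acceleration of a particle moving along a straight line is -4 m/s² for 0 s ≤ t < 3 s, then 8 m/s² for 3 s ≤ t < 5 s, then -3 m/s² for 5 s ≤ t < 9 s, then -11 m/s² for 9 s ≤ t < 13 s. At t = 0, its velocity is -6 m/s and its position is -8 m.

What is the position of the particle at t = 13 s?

On each constant-a segment, Δv = aΔt and Δx = v₀Δt + ½aΔt²; chain segment to segment.
0–3 s: v starts -6 m/s; Δx = -6·3 + ½·-4·3² = -36 m; v ends -18 m/s.
3–5 s: v starts -18 m/s; Δx = -18·2 + ½·8·2² = -20 m; v ends -2 m/s.
5–9 s: v starts -2 m/s; Δx = -2·4 + ½·-3·4² = -32 m; v ends -14 m/s.
9–13 s: v starts -14 m/s; Δx = -14·4 + ½·-11·4² = -144 m; v ends -58 m/s.
x(13) = -8 + Σ Δx = -240 m.

-240 m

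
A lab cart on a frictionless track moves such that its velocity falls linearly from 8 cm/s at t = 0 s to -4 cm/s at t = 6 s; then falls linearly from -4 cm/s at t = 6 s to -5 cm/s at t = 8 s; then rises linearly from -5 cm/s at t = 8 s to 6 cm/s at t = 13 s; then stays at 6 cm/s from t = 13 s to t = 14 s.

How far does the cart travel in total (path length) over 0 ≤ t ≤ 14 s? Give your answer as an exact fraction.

1075/22 cm

Total distance travelled is ∫|v| dt — sum the magnitudes of each area piece.
0–6 s: v = 0 at t = 4 s; triangle areas 16 + 4 = 20 cm
6–8 s: |½(-4 + -5)(2)| = 9 cm
8–13 s: v = 0 at t = 113/11 s; triangle areas 125/22 + 90/11 = 305/22 cm
13–14 s: |6| × 1 = 6 cm
Total distance = 1075/22 cm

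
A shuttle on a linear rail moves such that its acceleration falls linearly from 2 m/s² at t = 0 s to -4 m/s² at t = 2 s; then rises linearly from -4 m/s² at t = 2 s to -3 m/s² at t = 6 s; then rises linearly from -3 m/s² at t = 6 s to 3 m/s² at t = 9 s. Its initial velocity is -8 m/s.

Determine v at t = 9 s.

Δv equals the area under the a-t graph; then v = v₀ + Δv.
0–2 s: ½(2 + -4)(2) = -2 m/s
2–6 s: ½(-4 + -3)(4) = -14 m/s
6–9 s: ½(-3 + 3)(3) = 0 m/s
Δv = -16 m/s, so v(9) = -8 + (-16) = -24 m/s.

-24 m/s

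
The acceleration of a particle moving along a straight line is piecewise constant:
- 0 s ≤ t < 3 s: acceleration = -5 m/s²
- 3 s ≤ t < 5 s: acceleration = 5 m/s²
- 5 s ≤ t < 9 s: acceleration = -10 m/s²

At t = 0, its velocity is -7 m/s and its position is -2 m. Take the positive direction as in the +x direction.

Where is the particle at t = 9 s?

On each constant-a segment, Δv = aΔt and Δx = v₀Δt + ½aΔt²; chain segment to segment.
0–3 s: v starts -7 m/s; Δx = -7·3 + ½·-5·3² = -43.5 m; v ends -22 m/s.
3–5 s: v starts -22 m/s; Δx = -22·2 + ½·5·2² = -34 m; v ends -12 m/s.
5–9 s: v starts -12 m/s; Δx = -12·4 + ½·-10·4² = -128 m; v ends -52 m/s.
x(9) = -2 + Σ Δx = -207.5 m.

-207.5 m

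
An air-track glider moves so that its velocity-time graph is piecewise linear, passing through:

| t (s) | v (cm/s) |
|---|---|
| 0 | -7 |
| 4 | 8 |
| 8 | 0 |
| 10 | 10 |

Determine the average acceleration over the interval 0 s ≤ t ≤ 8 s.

0.875 cm/s²

Average acceleration = Δv/Δt = (0 − -7)/(8 − 0) = 0.875 cm/s².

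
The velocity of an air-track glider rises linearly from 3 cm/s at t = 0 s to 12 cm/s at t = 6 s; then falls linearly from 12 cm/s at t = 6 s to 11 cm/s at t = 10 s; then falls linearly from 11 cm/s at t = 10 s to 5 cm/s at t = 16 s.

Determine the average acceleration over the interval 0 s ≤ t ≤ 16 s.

Average acceleration = Δv/Δt = (5 − 3)/(16 − 0) = 0.125 cm/s².

0.125 cm/s²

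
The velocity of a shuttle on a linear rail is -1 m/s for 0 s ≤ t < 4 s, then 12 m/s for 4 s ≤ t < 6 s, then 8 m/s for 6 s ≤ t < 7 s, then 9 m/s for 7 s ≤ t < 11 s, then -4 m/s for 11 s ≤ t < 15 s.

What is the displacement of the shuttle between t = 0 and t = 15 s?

48 m

Displacement is the signed area under the v-t curve.
0–4 s: -1 × 4 = -4 m
4–6 s: 12 × 2 = 24 m
6–7 s: 8 × 1 = 8 m
7–11 s: 9 × 4 = 36 m
11–15 s: -4 × 4 = -16 m
Net displacement = 48 m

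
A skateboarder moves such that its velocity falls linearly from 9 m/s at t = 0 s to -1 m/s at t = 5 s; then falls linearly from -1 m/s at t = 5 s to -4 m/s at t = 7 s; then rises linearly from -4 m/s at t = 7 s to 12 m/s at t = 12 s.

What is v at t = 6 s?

-2.5 m/s

On 5–7 s the graph is linear from -1 to -4 m/s: v(6) = -1 + (-4 − -1)·(6 − 5)/(7 − 5) = -2.5 m/s.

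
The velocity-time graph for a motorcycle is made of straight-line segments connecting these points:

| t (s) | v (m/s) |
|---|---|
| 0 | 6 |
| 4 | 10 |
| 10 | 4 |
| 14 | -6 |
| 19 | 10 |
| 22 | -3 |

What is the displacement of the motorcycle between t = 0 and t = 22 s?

Net displacement equals the area under the velocity-time graph (areas below the axis count negative).
0–4 s: ½(6 + 10)(4) = 32 m
4–10 s: ½(10 + 4)(6) = 42 m
10–14 s: ½(4 + -6)(4) = -4 m
14–19 s: ½(-6 + 10)(5) = 10 m
19–22 s: ½(10 + -3)(3) = 10.5 m
Net displacement = 90.5 m

90.5 m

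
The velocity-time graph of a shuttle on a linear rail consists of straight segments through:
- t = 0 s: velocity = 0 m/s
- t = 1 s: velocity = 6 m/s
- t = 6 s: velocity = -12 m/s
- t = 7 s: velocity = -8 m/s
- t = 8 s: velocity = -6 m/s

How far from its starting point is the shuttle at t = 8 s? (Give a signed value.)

Displacement is the signed area under the v-t curve.
0–1 s: ½(0 + 6)(1) = 3 m
1–6 s: ½(6 + -12)(5) = -15 m
6–7 s: ½(-12 + -8)(1) = -10 m
7–8 s: ½(-8 + -6)(1) = -7 m
Net displacement = -29 m

-29 m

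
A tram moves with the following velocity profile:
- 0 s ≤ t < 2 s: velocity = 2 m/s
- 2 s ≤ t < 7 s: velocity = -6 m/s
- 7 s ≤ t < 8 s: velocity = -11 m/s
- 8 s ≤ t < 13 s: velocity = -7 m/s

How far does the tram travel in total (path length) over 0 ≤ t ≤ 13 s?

80 m

Total distance travelled is ∫|v| dt — sum the magnitudes of each area piece.
0–2 s: |2| × 2 = 4 m
2–7 s: |-6| × 5 = 30 m
7–8 s: |-11| × 1 = 11 m
8–13 s: |-7| × 5 = 35 m
Total distance = 80 m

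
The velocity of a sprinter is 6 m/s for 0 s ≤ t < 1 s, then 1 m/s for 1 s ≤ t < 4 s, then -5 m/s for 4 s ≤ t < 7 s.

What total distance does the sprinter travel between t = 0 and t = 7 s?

Distance (not displacement) is the total path length: add the absolute areas under v-t.
0–1 s: |6| × 1 = 6 m
1–4 s: |1| × 3 = 3 m
4–7 s: |-5| × 3 = 15 m
Total distance = 24 m

24 m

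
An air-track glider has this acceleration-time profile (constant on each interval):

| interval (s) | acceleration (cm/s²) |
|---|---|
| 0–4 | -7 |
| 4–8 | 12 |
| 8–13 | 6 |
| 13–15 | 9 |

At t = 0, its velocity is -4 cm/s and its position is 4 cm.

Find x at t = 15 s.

On each constant-a segment, Δv = aΔt and Δx = v₀Δt + ½aΔt²; chain segment to segment.
0–4 s: v starts -4 cm/s; Δx = -4·4 + ½·-7·4² = -72 cm; v ends -32 cm/s.
4–8 s: v starts -32 cm/s; Δx = -32·4 + ½·12·4² = -32 cm; v ends 16 cm/s.
8–13 s: v starts 16 cm/s; Δx = 16·5 + ½·6·5² = 155 cm; v ends 46 cm/s.
13–15 s: v starts 46 cm/s; Δx = 46·2 + ½·9·2² = 110 cm; v ends 64 cm/s.
x(15) = 4 + Σ Δx = 165 cm.

165 cm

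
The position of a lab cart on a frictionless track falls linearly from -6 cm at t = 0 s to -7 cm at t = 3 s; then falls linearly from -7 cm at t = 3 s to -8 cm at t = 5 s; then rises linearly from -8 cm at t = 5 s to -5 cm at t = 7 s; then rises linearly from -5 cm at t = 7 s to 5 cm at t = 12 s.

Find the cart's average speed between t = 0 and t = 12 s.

1.25 cm/s

Average speed = (total path length)/(elapsed time); on a piecewise-linear x-t graph the path length is Σ|Δx|.
0–3 s: |Δx| = |-7 − -6| = 1 cm
3–5 s: |Δx| = |-8 − -7| = 1 cm
5–7 s: |Δx| = |-5 − -8| = 3 cm
7–12 s: |Δx| = |5 − -5| = 10 cm
Total path = 15 cm; average speed = 15/12 = 1.25 cm/s.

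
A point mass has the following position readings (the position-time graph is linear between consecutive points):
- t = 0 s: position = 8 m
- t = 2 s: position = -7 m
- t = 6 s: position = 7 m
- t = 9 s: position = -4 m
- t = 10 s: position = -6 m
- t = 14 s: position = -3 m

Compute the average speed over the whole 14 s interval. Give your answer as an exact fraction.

45/14 m/s

Average speed = (total path length)/(elapsed time); on a piecewise-linear x-t graph the path length is Σ|Δx|.
0–2 s: |Δx| = |-7 − 8| = 15 m
2–6 s: |Δx| = |7 − -7| = 14 m
6–9 s: |Δx| = |-4 − 7| = 11 m
9–10 s: |Δx| = |-6 − -4| = 2 m
10–14 s: |Δx| = |-3 − -6| = 3 m
Total path = 45 m; average speed = 45/14 = 45/14 m/s.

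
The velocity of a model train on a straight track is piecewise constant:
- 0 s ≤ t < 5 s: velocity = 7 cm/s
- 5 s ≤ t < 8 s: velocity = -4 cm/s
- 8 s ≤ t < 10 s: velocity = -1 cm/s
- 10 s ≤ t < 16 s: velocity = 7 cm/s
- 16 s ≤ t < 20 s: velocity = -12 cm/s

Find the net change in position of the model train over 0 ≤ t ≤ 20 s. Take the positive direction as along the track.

15 cm

Displacement is the signed area under the v-t curve.
0–5 s: 7 × 5 = 35 cm
5–8 s: -4 × 3 = -12 cm
8–10 s: -1 × 2 = -2 cm
10–16 s: 7 × 6 = 42 cm
16–20 s: -12 × 4 = -48 cm
Net displacement = 15 cm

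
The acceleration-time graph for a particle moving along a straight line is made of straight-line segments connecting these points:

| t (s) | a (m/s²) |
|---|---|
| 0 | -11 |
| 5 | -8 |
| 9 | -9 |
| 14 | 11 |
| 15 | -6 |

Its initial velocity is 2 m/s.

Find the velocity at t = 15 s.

Δv equals the area under the a-t graph; then v = v₀ + Δv.
0–5 s: ½(-11 + -8)(5) = -47.5 m/s
5–9 s: ½(-8 + -9)(4) = -34 m/s
9–14 s: ½(-9 + 11)(5) = 5 m/s
14–15 s: ½(11 + -6)(1) = 2.5 m/s
Δv = -74 m/s, so v(15) = 2 + (-74) = -72 m/s.

-72 m/s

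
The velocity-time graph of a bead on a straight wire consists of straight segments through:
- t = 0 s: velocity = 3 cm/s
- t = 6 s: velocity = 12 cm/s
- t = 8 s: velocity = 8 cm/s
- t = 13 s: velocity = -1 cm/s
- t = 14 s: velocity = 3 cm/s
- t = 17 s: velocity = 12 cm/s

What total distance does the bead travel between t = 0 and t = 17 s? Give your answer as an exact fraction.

Total distance travelled is ∫|v| dt — sum the magnitudes of each area piece.
0–6 s: |½(3 + 12)(6)| = 45 cm
6–8 s: |½(12 + 8)(2)| = 20 cm
8–13 s: v = 0 at t = 112/9 s; triangle areas 160/9 + 5/18 = 325/18 cm
13–14 s: v = 0 at t = 13.25 s; triangle areas 0.125 + 1.125 = 1.25 cm
14–17 s: |½(3 + 12)(3)| = 22.5 cm
Total distance = 3845/36 cm

3845/36 cm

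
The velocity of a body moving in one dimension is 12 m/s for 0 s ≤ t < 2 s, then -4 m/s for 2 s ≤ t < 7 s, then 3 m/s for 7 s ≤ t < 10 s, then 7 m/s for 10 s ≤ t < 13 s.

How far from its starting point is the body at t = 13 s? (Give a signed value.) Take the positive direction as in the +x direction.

Displacement is the signed area under the v-t curve.
0–2 s: 12 × 2 = 24 m
2–7 s: -4 × 5 = -20 m
7–10 s: 3 × 3 = 9 m
10–13 s: 7 × 3 = 21 m
Net displacement = 34 m

34 m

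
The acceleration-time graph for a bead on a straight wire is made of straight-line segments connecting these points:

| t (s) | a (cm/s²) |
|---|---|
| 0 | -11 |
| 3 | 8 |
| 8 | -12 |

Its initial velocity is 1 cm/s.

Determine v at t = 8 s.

-13.5 cm/s

Δv equals the area under the a-t graph; then v = v₀ + Δv.
0–3 s: ½(-11 + 8)(3) = -4.5 cm/s
3–8 s: ½(8 + -12)(5) = -10 cm/s
Δv = -14.5 cm/s, so v(8) = 1 + (-14.5) = -13.5 cm/s.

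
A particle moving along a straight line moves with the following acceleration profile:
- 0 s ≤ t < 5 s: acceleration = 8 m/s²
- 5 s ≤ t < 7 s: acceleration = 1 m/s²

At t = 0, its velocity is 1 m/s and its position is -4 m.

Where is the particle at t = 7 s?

185 m

On each constant-a segment, Δv = aΔt and Δx = v₀Δt + ½aΔt²; chain segment to segment.
0–5 s: v starts 1 m/s; Δx = 1·5 + ½·8·5² = 105 m; v ends 41 m/s.
5–7 s: v starts 41 m/s; Δx = 41·2 + ½·1·2² = 84 m; v ends 43 m/s.
x(7) = -4 + Σ Δx = 185 m.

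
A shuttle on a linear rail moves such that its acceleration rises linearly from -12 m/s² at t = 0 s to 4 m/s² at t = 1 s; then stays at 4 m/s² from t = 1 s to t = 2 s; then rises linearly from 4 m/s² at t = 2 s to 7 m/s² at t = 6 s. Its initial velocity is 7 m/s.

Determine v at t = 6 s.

29 m/s

Δv equals the area under the a-t graph; then v = v₀ + Δv.
0–1 s: ½(-12 + 4)(1) = -4 m/s
1–2 s: 4 × 1 = 4 m/s
2–6 s: ½(4 + 7)(4) = 22 m/s
Δv = 22 m/s, so v(6) = 7 + (22) = 29 m/s.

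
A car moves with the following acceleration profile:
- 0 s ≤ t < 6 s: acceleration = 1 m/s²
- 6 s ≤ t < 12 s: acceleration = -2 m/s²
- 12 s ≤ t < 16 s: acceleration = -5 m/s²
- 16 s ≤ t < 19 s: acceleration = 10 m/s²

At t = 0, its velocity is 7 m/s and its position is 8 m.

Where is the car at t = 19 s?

62 m

On each constant-a segment, Δv = aΔt and Δx = v₀Δt + ½aΔt²; chain segment to segment.
0–6 s: v starts 7 m/s; Δx = 7·6 + ½·1·6² = 60 m; v ends 13 m/s.
6–12 s: v starts 13 m/s; Δx = 13·6 + ½·-2·6² = 42 m; v ends 1 m/s.
12–16 s: v starts 1 m/s; Δx = 1·4 + ½·-5·4² = -36 m; v ends -19 m/s.
16–19 s: v starts -19 m/s; Δx = -19·3 + ½·10·3² = -12 m; v ends 11 m/s.
x(19) = 8 + Σ Δx = 62 m.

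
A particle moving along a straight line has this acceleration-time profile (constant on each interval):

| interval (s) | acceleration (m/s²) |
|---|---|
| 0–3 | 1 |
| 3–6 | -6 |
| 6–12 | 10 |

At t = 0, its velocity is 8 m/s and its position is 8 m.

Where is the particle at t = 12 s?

180.5 m

On each constant-a segment, Δv = aΔt and Δx = v₀Δt + ½aΔt²; chain segment to segment.
0–3 s: v starts 8 m/s; Δx = 8·3 + ½·1·3² = 28.5 m; v ends 11 m/s.
3–6 s: v starts 11 m/s; Δx = 11·3 + ½·-6·3² = 6 m; v ends -7 m/s.
6–12 s: v starts -7 m/s; Δx = -7·6 + ½·10·6² = 138 m; v ends 53 m/s.
x(12) = 8 + Σ Δx = 180.5 m.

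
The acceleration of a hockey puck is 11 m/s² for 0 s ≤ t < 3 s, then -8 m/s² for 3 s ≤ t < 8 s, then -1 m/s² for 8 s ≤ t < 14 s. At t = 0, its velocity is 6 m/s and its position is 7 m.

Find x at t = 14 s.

On each constant-a segment, Δv = aΔt and Δx = v₀Δt + ½aΔt²; chain segment to segment.
0–3 s: v starts 6 m/s; Δx = 6·3 + ½·11·3² = 67.5 m; v ends 39 m/s.
3–8 s: v starts 39 m/s; Δx = 39·5 + ½·-8·5² = 95 m; v ends -1 m/s.
8–14 s: v starts -1 m/s; Δx = -1·6 + ½·-1·6² = -24 m; v ends -7 m/s.
x(14) = 7 + Σ Δx = 145.5 m.

145.5 m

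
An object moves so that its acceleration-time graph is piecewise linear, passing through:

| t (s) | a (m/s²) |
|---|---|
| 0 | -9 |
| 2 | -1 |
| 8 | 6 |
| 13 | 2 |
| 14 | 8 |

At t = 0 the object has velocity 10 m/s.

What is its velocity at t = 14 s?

40 m/s

Δv equals the area under the a-t graph; then v = v₀ + Δv.
0–2 s: ½(-9 + -1)(2) = -10 m/s
2–8 s: ½(-1 + 6)(6) = 15 m/s
8–13 s: ½(6 + 2)(5) = 20 m/s
13–14 s: ½(2 + 8)(1) = 5 m/s
Δv = 30 m/s, so v(14) = 10 + (30) = 40 m/s.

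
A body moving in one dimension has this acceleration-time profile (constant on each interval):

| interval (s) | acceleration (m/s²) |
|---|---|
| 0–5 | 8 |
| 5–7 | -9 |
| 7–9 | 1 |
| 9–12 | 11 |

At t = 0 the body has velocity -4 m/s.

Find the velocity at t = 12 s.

Δv equals the area under the a-t graph; then v = v₀ + Δv.
0–5 s: 8 × 5 = 40 m/s
5–7 s: -9 × 2 = -18 m/s
7–9 s: 1 × 2 = 2 m/s
9–12 s: 11 × 3 = 33 m/s
Δv = 57 m/s, so v(12) = -4 + (57) = 53 m/s.

53 m/s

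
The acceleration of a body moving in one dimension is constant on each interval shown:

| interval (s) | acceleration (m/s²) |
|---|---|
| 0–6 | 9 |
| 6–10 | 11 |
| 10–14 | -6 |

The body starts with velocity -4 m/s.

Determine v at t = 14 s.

Δv equals the area under the a-t graph; then v = v₀ + Δv.
0–6 s: 9 × 6 = 54 m/s
6–10 s: 11 × 4 = 44 m/s
10–14 s: -6 × 4 = -24 m/s
Δv = 74 m/s, so v(14) = -4 + (74) = 70 m/s.

70 m/s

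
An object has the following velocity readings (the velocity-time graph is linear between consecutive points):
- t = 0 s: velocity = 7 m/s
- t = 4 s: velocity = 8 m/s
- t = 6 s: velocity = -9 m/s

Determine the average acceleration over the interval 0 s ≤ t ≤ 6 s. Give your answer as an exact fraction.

-8/3 m/s²

Average acceleration = Δv/Δt = (-9 − 7)/(6 − 0) = -8/3 m/s².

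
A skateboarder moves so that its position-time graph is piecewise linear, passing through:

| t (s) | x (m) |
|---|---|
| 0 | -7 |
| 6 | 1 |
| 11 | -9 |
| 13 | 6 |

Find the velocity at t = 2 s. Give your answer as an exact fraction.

4/3 m/s

Velocity is the slope of the x-t graph on 0–6 s: (1 − -7)/(6 − 0) = 4/3 m/s.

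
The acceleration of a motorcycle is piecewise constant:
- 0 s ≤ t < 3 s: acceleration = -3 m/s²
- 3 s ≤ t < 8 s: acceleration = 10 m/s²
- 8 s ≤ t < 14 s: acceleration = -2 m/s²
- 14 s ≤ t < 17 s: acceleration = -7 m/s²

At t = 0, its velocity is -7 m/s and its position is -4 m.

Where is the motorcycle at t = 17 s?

209 m

On each constant-a segment, Δv = aΔt and Δx = v₀Δt + ½aΔt²; chain segment to segment.
0–3 s: v starts -7 m/s; Δx = -7·3 + ½·-3·3² = -34.5 m; v ends -16 m/s.
3–8 s: v starts -16 m/s; Δx = -16·5 + ½·10·5² = 45 m; v ends 34 m/s.
8–14 s: v starts 34 m/s; Δx = 34·6 + ½·-2·6² = 168 m; v ends 22 m/s.
14–17 s: v starts 22 m/s; Δx = 22·3 + ½·-7·3² = 34.5 m; v ends 1 m/s.
x(17) = -4 + Σ Δx = 209 m.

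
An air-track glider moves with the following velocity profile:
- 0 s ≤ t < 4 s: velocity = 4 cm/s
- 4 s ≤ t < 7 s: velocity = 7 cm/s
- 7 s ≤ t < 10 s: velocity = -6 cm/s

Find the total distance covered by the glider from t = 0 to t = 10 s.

Total distance travelled is ∫|v| dt — sum the magnitudes of each area piece.
0–4 s: |4| × 4 = 16 cm
4–7 s: |7| × 3 = 21 cm
7–10 s: |-6| × 3 = 18 cm
Total distance = 55 cm

55 cm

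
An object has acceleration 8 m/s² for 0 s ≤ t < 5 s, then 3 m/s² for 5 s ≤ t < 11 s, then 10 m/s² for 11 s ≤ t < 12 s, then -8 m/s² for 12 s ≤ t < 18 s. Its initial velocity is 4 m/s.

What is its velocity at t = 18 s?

Δv equals the area under the a-t graph; then v = v₀ + Δv.
0–5 s: 8 × 5 = 40 m/s
5–11 s: 3 × 6 = 18 m/s
11–12 s: 10 × 1 = 10 m/s
12–18 s: -8 × 6 = -48 m/s
Δv = 20 m/s, so v(18) = 4 + (20) = 24 m/s.

24 m/s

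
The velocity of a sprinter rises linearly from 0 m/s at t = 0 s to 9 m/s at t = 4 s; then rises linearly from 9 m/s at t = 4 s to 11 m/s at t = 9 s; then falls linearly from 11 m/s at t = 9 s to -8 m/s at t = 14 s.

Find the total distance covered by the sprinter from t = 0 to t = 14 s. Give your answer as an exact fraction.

Distance (not displacement) is the total path length: add the absolute areas under v-t.
0–4 s: |½(0 + 9)(4)| = 18 m
4–9 s: |½(9 + 11)(5)| = 50 m
9–14 s: v = 0 at t = 226/19 s; triangle areas 605/38 + 160/19 = 925/38 m
Total distance = 3509/38 m

3509/38 m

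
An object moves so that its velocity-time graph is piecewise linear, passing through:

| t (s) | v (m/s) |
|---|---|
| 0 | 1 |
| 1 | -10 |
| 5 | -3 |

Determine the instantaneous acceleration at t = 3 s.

1.75 m/s²

Acceleration is the slope of the v-t graph on 1–5 s: (-3 − -10)/(5 − 1) = 1.75 m/s².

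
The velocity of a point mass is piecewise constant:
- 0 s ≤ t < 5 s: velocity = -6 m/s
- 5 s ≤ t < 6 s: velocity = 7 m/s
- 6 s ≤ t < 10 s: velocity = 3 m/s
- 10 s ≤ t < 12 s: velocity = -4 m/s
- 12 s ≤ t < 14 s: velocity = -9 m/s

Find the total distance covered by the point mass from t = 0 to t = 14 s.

75 m

Total distance travelled is ∫|v| dt — sum the magnitudes of each area piece.
0–5 s: |-6| × 5 = 30 m
5–6 s: |7| × 1 = 7 m
6–10 s: |3| × 4 = 12 m
10–12 s: |-4| × 2 = 8 m
12–14 s: |-9| × 2 = 18 m
Total distance = 75 m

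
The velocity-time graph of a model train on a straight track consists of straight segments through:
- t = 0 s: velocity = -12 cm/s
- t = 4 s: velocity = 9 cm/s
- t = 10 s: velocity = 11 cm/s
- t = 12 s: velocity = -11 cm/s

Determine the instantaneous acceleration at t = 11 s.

-11 cm/s²

Acceleration is the slope of the v-t graph on 10–12 s: (-11 − 11)/(12 − 10) = -11 cm/s².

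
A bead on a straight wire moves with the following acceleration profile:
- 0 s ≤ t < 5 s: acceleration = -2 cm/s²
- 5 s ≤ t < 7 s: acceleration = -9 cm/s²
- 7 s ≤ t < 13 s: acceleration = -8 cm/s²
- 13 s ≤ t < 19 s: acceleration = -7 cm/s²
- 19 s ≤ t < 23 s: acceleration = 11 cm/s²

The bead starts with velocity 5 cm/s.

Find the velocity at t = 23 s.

-69 cm/s

Δv equals the area under the a-t graph; then v = v₀ + Δv.
0–5 s: -2 × 5 = -10 cm/s
5–7 s: -9 × 2 = -18 cm/s
7–13 s: -8 × 6 = -48 cm/s
13–19 s: -7 × 6 = -42 cm/s
19–23 s: 11 × 4 = 44 cm/s
Δv = -74 cm/s, so v(23) = 5 + (-74) = -69 cm/s.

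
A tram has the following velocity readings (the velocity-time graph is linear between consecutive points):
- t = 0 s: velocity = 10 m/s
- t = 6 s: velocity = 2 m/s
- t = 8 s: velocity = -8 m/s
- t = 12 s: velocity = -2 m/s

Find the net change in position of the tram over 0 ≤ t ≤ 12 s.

Displacement is the signed area under the v-t curve.
0–6 s: ½(10 + 2)(6) = 36 m
6–8 s: ½(2 + -8)(2) = -6 m
8–12 s: ½(-8 + -2)(4) = -20 m
Net displacement = 10 m

10 m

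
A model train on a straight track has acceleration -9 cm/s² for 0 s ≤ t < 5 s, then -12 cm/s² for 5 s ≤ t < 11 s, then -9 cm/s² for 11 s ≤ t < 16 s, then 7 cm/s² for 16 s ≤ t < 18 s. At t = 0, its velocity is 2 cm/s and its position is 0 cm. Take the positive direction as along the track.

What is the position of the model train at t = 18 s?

-1570 cm

On each constant-a segment, Δv = aΔt and Δx = v₀Δt + ½aΔt²; chain segment to segment.
0–5 s: v starts 2 cm/s; Δx = 2·5 + ½·-9·5² = -102.5 cm; v ends -43 cm/s.
5–11 s: v starts -43 cm/s; Δx = -43·6 + ½·-12·6² = -474 cm; v ends -115 cm/s.
11–16 s: v starts -115 cm/s; Δx = -115·5 + ½·-9·5² = -687.5 cm; v ends -160 cm/s.
16–18 s: v starts -160 cm/s; Δx = -160·2 + ½·7·2² = -306 cm; v ends -146 cm/s.
x(18) = 0 + Σ Δx = -1570 cm.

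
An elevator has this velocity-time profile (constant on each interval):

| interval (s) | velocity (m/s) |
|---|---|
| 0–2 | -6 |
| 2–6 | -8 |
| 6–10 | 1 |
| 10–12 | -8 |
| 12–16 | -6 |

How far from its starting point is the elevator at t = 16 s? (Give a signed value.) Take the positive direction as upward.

Displacement is the signed area under the v-t curve.
0–2 s: -6 × 2 = -12 m
2–6 s: -8 × 4 = -32 m
6–10 s: 1 × 4 = 4 m
10–12 s: -8 × 2 = -16 m
12–16 s: -6 × 4 = -24 m
Net displacement = -80 m

-80 m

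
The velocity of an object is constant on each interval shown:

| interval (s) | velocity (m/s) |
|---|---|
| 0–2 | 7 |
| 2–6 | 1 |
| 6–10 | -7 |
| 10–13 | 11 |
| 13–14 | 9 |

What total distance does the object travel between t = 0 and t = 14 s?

88 m

Distance (not displacement) is the total path length: add the absolute areas under v-t.
0–2 s: |7| × 2 = 14 m
2–6 s: |1| × 4 = 4 m
6–10 s: |-7| × 4 = 28 m
10–13 s: |11| × 3 = 33 m
13–14 s: |9| × 1 = 9 m
Total distance = 88 m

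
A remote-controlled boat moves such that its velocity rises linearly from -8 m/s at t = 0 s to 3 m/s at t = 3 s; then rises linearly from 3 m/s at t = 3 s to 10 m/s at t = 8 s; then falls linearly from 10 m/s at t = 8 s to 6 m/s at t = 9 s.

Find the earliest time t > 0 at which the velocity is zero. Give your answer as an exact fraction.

v changes sign on 0–3 s (from -8 to 3); the graph is linear there, so v = 0 at t = 0 + (8)·(3 − 0)/(3 − -8) = 24/11 s.

t = 24/11 s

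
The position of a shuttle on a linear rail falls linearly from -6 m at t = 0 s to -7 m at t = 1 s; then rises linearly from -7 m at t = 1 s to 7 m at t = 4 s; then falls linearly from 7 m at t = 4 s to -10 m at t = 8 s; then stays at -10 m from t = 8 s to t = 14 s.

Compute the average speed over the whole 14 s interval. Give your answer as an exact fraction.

16/7 m/s

Average speed = (total path length)/(elapsed time); on a piecewise-linear x-t graph the path length is Σ|Δx|.
0–1 s: |Δx| = |-7 − -6| = 1 m
1–4 s: |Δx| = |7 − -7| = 14 m
4–8 s: |Δx| = |-10 − 7| = 17 m
8–14 s: |Δx| = |-10 − -10| = 0 m
Total path = 32 m; average speed = 32/14 = 16/7 m/s.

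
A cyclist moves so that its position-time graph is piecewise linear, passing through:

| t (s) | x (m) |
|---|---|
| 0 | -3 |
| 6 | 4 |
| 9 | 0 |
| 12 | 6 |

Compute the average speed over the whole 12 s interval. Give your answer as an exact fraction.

17/12 m/s

Average speed = (total path length)/(elapsed time); on a piecewise-linear x-t graph the path length is Σ|Δx|.
0–6 s: |Δx| = |4 − -3| = 7 m
6–9 s: |Δx| = |0 − 4| = 4 m
9–12 s: |Δx| = |6 − 0| = 6 m
Total path = 17 m; average speed = 17/12 = 17/12 m/s.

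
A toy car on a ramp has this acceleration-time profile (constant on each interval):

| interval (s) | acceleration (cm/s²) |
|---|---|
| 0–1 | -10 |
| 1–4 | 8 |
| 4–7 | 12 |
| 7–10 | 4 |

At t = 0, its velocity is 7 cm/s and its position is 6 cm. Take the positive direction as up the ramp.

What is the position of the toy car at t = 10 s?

On each constant-a segment, Δv = aΔt and Δx = v₀Δt + ½aΔt²; chain segment to segment.
0–1 s: v starts 7 cm/s; Δx = 7·1 + ½·-10·1² = 2 cm; v ends -3 cm/s.
1–4 s: v starts -3 cm/s; Δx = -3·3 + ½·8·3² = 27 cm; v ends 21 cm/s.
4–7 s: v starts 21 cm/s; Δx = 21·3 + ½·12·3² = 117 cm; v ends 57 cm/s.
7–10 s: v starts 57 cm/s; Δx = 57·3 + ½·4·3² = 189 cm; v ends 69 cm/s.
x(10) = 6 + Σ Δx = 341 cm.

341 cm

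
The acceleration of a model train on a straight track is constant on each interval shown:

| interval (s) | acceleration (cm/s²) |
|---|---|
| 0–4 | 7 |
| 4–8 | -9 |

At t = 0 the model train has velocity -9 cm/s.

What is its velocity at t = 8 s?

-17 cm/s

Δv equals the area under the a-t graph; then v = v₀ + Δv.
0–4 s: 7 × 4 = 28 cm/s
4–8 s: -9 × 4 = -36 cm/s
Δv = -8 cm/s, so v(8) = -9 + (-8) = -17 cm/s.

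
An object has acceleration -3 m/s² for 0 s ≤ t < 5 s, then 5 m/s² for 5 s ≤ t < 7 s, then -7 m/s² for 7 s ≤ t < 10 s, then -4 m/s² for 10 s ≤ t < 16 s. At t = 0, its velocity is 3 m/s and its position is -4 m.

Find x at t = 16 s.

On each constant-a segment, Δv = aΔt and Δx = v₀Δt + ½aΔt²; chain segment to segment.
0–5 s: v starts 3 m/s; Δx = 3·5 + ½·-3·5² = -22.5 m; v ends -12 m/s.
5–7 s: v starts -12 m/s; Δx = -12·2 + ½·5·2² = -14 m; v ends -2 m/s.
7–10 s: v starts -2 m/s; Δx = -2·3 + ½·-7·3² = -37.5 m; v ends -23 m/s.
10–16 s: v starts -23 m/s; Δx = -23·6 + ½·-4·6² = -210 m; v ends -47 m/s.
x(16) = -4 + Σ Δx = -288 m.

-288 m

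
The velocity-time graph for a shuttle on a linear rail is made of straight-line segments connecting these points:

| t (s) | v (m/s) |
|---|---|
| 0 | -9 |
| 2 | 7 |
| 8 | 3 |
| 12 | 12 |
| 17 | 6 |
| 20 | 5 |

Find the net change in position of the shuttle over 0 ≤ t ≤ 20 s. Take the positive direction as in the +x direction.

119.5 m

Net displacement equals the area under the velocity-time graph (areas below the axis count negative).
0–2 s: ½(-9 + 7)(2) = -2 m
2–8 s: ½(7 + 3)(6) = 30 m
8–12 s: ½(3 + 12)(4) = 30 m
12–17 s: ½(12 + 6)(5) = 45 m
17–20 s: ½(6 + 5)(3) = 16.5 m
Net displacement = 119.5 m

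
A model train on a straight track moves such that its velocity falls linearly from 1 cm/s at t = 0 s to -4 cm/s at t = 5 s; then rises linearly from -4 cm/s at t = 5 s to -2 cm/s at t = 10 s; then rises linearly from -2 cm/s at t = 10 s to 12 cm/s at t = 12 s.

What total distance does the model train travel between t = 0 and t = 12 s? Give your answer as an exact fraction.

477/14 cm

Distance (not displacement) is the total path length: add the absolute areas under v-t.
0–5 s: v = 0 at t = 1 s; triangle areas 0.5 + 8 = 8.5 cm
5–10 s: |½(-4 + -2)(5)| = 15 cm
10–12 s: v = 0 at t = 72/7 s; triangle areas 2/7 + 72/7 = 74/7 cm
Total distance = 477/14 cm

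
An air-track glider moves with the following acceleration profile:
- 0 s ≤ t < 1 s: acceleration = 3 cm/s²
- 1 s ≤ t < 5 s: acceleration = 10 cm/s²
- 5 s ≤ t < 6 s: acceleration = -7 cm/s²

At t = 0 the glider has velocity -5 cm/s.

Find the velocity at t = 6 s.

31 cm/s

Δv equals the area under the a-t graph; then v = v₀ + Δv.
0–1 s: 3 × 1 = 3 cm/s
1–5 s: 10 × 4 = 40 cm/s
5–6 s: -7 × 1 = -7 cm/s
Δv = 36 cm/s, so v(6) = -5 + (36) = 31 cm/s.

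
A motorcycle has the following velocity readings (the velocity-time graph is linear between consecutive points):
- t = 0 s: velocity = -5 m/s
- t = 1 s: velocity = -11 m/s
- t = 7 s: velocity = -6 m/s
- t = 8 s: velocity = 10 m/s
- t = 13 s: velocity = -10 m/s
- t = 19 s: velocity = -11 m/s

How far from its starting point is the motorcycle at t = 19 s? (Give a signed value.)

-120 m

Displacement is the signed area under the v-t curve.
0–1 s: ½(-5 + -11)(1) = -8 m
1–7 s: ½(-11 + -6)(6) = -51 m
7–8 s: ½(-6 + 10)(1) = 2 m
8–13 s: ½(10 + -10)(5) = 0 m
13–19 s: ½(-10 + -11)(6) = -63 m
Net displacement = -120 m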